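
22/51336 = 11/25668=0.00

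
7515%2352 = 459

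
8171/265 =30 + 221/265 = 30.83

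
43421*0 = 0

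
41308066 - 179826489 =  - 138518423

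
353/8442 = 353/8442 = 0.04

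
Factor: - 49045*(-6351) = 3^1* 5^1*17^1*29^1*73^1  *577^1 = 311484795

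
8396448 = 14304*587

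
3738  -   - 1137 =4875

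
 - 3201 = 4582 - 7783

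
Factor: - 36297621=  -3^2*31^1 * 130099^1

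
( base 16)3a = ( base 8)72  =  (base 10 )58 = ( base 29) 20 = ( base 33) 1P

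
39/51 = 13/17 = 0.76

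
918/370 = 459/185 = 2.48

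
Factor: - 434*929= -403186  =  - 2^1*7^1*31^1*929^1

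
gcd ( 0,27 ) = 27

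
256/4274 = 128/2137 =0.06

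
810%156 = 30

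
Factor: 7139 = 11^2* 59^1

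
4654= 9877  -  5223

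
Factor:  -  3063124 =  - 2^2*765781^1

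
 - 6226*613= - 3816538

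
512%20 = 12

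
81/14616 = 9/1624= 0.01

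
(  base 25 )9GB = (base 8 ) 13624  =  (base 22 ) CA8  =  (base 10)6036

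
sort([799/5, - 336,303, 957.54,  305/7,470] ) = [ - 336,305/7,799/5,303  ,  470,957.54] 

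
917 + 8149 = 9066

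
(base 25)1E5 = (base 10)980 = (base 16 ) 3d4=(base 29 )14N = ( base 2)1111010100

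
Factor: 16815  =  3^1*5^1*19^1*59^1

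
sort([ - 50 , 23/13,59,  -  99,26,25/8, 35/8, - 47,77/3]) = [ - 99, - 50, - 47,23/13,  25/8, 35/8,77/3,26, 59 ]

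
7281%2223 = 612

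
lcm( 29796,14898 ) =29796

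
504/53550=4/425=0.01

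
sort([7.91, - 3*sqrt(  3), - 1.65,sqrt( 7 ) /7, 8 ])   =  [ -3 * sqrt ( 3 ), - 1.65,  sqrt( 7)/7,7.91,  8]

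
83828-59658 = 24170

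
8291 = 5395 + 2896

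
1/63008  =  1/63008 = 0.00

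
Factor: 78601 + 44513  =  2^1*3^1 * 17^2*71^1 = 123114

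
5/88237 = 5/88237 = 0.00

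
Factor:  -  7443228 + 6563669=-879559 =- 61^1 * 14419^1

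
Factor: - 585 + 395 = - 2^1*5^1 *19^1 = - 190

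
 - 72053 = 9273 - 81326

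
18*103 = 1854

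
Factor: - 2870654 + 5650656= 2^1*83^1*16747^1 = 2780002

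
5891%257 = 237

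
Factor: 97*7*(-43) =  - 29197 = -  7^1*43^1*97^1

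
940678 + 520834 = 1461512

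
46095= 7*6585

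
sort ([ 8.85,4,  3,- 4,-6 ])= [- 6, - 4 , 3, 4,8.85] 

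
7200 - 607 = 6593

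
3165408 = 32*98919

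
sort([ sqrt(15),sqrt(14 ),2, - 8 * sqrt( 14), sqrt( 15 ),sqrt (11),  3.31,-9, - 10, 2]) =[ - 8*sqrt( 14),  -  10,- 9,  2, 2, 3.31, sqrt( 11 ),sqrt(14 ), sqrt( 15 ),sqrt( 15)] 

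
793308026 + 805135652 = 1598443678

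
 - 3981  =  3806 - 7787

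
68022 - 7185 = 60837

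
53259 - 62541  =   - 9282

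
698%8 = 2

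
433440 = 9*48160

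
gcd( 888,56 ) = 8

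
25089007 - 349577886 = -324488879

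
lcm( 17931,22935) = 986205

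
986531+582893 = 1569424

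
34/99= 34/99 =0.34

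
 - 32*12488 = -399616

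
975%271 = 162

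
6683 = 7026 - 343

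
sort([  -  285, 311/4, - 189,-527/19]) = [-285, - 189,-527/19, 311/4]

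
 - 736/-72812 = 184/18203 = 0.01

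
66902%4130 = 822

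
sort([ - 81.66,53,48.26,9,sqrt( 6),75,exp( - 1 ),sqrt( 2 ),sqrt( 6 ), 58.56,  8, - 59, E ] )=[ - 81.66, - 59,exp( - 1 )  ,  sqrt( 2 ),sqrt( 6 ),sqrt( 6),E, 8,9,48.26, 53,58.56,  75]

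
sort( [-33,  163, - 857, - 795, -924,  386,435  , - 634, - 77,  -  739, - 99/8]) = [ -924, - 857, - 795, - 739, - 634, - 77, - 33, - 99/8 , 163,  386 , 435]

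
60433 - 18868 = 41565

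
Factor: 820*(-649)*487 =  - 259171660  =  -2^2 * 5^1*11^1*41^1 * 59^1*487^1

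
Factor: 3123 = 3^2*347^1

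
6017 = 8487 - 2470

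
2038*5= 10190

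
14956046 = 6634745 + 8321301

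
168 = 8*21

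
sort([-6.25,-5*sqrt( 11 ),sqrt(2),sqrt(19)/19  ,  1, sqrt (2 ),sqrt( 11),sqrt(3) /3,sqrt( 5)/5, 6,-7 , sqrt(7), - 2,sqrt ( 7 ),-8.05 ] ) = [-5*sqrt(11 ),  -  8.05 , - 7,-6.25, - 2 , sqrt( 19 ) /19,  sqrt( 5)/5, sqrt (3 ) /3,1, sqrt( 2 ), sqrt( 2),sqrt( 7), sqrt( 7 ),sqrt ( 11 ),6]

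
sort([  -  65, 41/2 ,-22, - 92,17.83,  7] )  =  [ - 92, - 65 , - 22,7, 17.83, 41/2 ] 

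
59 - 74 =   -  15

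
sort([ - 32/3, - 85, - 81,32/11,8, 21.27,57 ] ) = [ - 85,  -  81, - 32/3, 32/11,8,21.27 , 57 ] 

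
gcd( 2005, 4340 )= 5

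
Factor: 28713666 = 2^1*3^1*4785611^1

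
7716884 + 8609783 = 16326667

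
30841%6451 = 5037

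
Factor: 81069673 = 5653^1*14341^1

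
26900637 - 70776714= -43876077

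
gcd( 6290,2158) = 2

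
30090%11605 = 6880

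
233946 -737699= -503753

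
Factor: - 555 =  - 3^1*5^1*37^1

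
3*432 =1296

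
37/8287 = 37/8287 = 0.00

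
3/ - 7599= - 1/2533 = -  0.00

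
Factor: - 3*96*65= - 2^5*3^2 * 5^1*13^1 = - 18720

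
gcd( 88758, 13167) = 9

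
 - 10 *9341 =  - 93410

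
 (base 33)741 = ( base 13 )36B8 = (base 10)7756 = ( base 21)hc7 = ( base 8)17114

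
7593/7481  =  7593/7481 = 1.01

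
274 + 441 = 715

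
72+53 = 125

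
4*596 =2384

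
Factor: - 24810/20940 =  - 827/698 = - 2^(- 1 )*349^( - 1)*827^1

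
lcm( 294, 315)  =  4410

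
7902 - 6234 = 1668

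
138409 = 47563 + 90846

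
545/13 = 41 + 12/13 = 41.92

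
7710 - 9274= - 1564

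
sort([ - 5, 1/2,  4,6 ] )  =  [ - 5,1/2, 4, 6]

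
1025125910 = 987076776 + 38049134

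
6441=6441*1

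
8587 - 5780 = 2807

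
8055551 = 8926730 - 871179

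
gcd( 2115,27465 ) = 15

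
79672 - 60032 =19640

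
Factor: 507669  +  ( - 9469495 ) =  - 8961826 = - 2^1*241^1*18593^1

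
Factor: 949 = 13^1*73^1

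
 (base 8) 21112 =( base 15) 2903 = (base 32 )8ia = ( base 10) 8778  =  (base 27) c13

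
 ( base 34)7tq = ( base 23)H4J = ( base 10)9104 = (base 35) 7F4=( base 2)10001110010000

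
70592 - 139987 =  - 69395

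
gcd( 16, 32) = 16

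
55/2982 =55/2982 =0.02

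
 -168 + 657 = 489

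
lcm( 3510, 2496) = 112320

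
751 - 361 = 390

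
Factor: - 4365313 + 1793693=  - 2^2 *5^1*71^1 * 1811^1  =  - 2571620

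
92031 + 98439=190470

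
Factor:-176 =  - 2^4*11^1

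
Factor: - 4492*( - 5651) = 2^2 * 1123^1*5651^1 =25384292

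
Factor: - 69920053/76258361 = - 7^1*53^ (-1 )*1438837^( - 1)*9988579^1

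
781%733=48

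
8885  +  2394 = 11279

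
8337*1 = 8337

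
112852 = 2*56426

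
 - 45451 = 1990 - 47441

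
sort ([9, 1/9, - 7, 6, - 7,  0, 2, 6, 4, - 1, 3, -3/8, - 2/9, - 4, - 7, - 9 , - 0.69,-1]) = [ - 9, - 7, - 7, - 7, - 4,-1, - 1,-0.69, - 3/8, - 2/9,0,1/9,2,3, 4, 6, 6, 9 ] 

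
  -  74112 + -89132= - 163244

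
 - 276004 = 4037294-4313298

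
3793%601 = 187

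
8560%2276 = 1732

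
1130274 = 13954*81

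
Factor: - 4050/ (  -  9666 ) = 3^1  *5^2* 179^ (  -  1) =75/179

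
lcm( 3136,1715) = 109760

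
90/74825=18/14965 = 0.00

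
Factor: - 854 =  - 2^1  *  7^1 * 61^1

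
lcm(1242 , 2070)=6210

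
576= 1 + 575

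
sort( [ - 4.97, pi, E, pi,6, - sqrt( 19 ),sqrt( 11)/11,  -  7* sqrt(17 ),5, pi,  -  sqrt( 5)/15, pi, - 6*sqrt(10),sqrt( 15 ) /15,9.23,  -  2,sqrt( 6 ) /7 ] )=[ - 7* sqrt ( 17),-6*sqrt( 10), - 4.97, - sqrt(19), - 2, - sqrt( 5)/15 , sqrt( 15)/15, sqrt( 11) /11,sqrt ( 6)/7, E,pi, pi,pi,pi,5,6,  9.23 ] 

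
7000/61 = 114 + 46/61 = 114.75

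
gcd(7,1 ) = 1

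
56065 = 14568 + 41497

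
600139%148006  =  8115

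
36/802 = 18/401 =0.04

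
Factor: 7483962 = 2^1*3^1*1247327^1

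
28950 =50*579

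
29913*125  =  3739125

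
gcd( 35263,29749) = 1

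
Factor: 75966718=2^1*29^1*809^1*1619^1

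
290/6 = 145/3 =48.33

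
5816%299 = 135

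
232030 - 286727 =- 54697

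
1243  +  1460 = 2703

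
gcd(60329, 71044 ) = 1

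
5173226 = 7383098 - 2209872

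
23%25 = 23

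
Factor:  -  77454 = -2^1* 3^2*13^1*331^1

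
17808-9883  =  7925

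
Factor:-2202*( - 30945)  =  2^1 * 3^2*5^1*367^1 * 2063^1 = 68140890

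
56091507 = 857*65451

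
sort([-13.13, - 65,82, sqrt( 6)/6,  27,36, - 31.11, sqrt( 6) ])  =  [ - 65, - 31.11,- 13.13,sqrt(6 )/6,sqrt(6 ), 27, 36,82 ]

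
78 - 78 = 0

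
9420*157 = 1478940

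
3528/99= 392/11= 35.64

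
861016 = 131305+729711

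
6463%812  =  779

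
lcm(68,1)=68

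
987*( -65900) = - 65043300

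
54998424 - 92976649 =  -37978225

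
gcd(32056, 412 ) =4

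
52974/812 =65 + 97/406 = 65.24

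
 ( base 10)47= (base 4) 233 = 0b101111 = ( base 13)38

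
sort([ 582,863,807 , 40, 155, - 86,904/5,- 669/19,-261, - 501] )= [-501,-261,-86, - 669/19,40,155,904/5, 582,807,863 ] 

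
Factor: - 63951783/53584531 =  - 9135969/7654933 = - 3^1*11^( - 1)*13^ ( - 1)*199^( - 1)*269^( - 1)*3045323^1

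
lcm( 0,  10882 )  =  0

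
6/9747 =2/3249 = 0.00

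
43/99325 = 43/99325 = 0.00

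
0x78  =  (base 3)11110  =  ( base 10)120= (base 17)71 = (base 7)231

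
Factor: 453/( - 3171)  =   -1/7 =-7^( - 1)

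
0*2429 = 0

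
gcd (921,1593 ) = 3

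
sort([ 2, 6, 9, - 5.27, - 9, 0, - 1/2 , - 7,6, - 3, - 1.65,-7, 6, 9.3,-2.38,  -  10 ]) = [  -  10, - 9, - 7,-7,  -  5.27, - 3,-2.38, - 1.65,-1/2, 0,2,6, 6, 6, 9, 9.3 ]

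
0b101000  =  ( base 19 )22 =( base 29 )1B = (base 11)37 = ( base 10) 40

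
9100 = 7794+1306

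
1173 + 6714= 7887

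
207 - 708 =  - 501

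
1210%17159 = 1210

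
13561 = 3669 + 9892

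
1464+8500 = 9964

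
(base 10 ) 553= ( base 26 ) l7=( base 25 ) M3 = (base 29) j2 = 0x229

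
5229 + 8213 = 13442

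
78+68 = 146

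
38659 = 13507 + 25152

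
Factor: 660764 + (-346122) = 2^1*157321^1 = 314642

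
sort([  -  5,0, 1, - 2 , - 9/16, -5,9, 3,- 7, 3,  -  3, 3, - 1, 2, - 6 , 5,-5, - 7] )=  [ - 7, - 7, - 6,-5,- 5,- 5  ,- 3, - 2, - 1,-9/16, 0, 1, 2, 3, 3, 3, 5, 9] 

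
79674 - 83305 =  - 3631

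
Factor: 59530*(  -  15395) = -2^1*5^2*3079^1*5953^1=   - 916464350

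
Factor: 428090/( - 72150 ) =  - 3^ ( - 1)*5^( - 1 )*89^1 =-  89/15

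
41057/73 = 562 + 31/73 =562.42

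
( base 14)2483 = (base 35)57h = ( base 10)6387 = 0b1100011110011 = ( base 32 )67j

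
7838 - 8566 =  - 728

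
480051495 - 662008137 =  - 181956642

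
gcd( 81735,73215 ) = 15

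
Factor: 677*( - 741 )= -501657=   -3^1 * 13^1*19^1*677^1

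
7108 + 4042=11150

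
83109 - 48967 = 34142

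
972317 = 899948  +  72369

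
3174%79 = 14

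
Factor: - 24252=  -  2^2*3^1 *43^1*47^1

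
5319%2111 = 1097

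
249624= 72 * 3467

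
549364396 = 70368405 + 478995991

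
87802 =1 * 87802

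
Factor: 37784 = 2^3*4723^1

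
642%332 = 310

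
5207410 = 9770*533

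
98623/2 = 49311 + 1/2= 49311.50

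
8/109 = 8/109 = 0.07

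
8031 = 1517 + 6514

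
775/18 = 43 + 1/18 = 43.06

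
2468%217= 81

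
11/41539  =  11/41539 = 0.00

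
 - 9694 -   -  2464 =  - 7230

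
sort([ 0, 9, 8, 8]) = [0, 8,8,9 ]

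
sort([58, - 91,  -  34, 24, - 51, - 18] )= [ - 91, - 51, - 34,-18, 24, 58]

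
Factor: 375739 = 7^1 * 13^1*4129^1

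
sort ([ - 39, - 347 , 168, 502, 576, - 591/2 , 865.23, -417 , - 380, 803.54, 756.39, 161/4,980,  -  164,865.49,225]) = [ - 417, - 380, - 347, - 591/2, - 164, - 39,161/4,168,225, 502, 576, 756.39, 803.54,865.23,865.49,980 ] 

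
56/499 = 56/499 = 0.11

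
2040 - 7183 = - 5143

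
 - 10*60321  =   - 603210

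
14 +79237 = 79251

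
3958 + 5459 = 9417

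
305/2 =305/2 = 152.50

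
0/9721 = 0 =0.00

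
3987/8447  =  3987/8447 = 0.47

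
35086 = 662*53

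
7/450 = 7/450=0.02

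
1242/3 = 414 = 414.00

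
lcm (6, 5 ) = 30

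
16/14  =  8/7=1.14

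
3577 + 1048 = 4625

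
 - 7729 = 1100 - 8829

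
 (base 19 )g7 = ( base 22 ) E3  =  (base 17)115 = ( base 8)467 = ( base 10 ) 311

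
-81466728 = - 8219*9912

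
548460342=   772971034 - 224510692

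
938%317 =304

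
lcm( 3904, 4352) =265472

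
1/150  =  1/150 = 0.01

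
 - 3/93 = -1 + 30/31 = - 0.03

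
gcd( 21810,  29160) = 30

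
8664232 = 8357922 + 306310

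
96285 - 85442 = 10843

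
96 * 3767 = 361632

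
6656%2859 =938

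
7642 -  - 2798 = 10440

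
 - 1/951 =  - 1/951 =-0.00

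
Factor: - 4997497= - 283^1*17659^1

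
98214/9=10912 + 2/3 = 10912.67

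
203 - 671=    - 468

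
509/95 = 509/95 = 5.36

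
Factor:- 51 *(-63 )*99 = 3^5*7^1 * 11^1*17^1 = 318087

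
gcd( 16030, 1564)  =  2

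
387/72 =43/8 = 5.38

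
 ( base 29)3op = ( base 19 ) 8ie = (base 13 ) 1627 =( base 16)cac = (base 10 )3244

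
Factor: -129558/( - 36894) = 151/43 =43^( - 1)*151^1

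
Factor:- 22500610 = - 2^1 * 5^1*11^1*43^1*67^1*71^1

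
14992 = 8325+6667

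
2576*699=1800624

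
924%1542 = 924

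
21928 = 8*2741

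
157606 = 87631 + 69975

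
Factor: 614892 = 2^2*3^1 *51241^1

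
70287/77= 10041/11=912.82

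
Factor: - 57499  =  -13^1*4423^1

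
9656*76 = 733856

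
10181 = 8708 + 1473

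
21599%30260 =21599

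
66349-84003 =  - 17654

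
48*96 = 4608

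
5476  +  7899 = 13375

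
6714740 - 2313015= 4401725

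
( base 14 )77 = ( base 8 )151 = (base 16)69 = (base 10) 105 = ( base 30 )3F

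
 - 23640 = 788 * ( - 30) 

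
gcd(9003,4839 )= 3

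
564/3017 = 564/3017 = 0.19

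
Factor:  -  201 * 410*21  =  -2^1*3^2*5^1*7^1*41^1*67^1 = -1730610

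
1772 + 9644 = 11416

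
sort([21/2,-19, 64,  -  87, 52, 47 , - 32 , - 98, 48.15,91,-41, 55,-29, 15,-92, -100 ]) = [- 100, - 98, - 92, - 87, - 41, - 32,-29,-19,21/2,15 , 47,48.15, 52, 55, 64  ,  91]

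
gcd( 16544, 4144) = 16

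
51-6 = 45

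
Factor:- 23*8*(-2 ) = 2^4*23^1 = 368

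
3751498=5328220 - 1576722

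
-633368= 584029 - 1217397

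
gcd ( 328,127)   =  1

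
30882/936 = 5147/156 = 32.99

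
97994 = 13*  7538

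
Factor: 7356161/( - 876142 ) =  - 2^( - 1)*109^(-1)* 1019^1*4019^( - 1) * 7219^1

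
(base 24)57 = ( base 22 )5h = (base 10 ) 127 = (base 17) 78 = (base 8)177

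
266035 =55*4837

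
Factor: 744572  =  2^2 * 19^1*97^1*101^1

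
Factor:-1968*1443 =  - 2839824 = -2^4*3^2  *13^1  *37^1 * 41^1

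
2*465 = 930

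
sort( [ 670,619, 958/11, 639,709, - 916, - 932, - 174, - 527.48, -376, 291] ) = [ - 932, - 916, - 527.48, - 376,  -  174,958/11, 291,  619,639,670, 709] 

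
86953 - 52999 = 33954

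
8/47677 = 8/47677 = 0.00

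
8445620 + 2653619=11099239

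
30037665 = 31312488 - 1274823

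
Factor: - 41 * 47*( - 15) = 3^1 * 5^1*41^1*47^1 = 28905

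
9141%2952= 285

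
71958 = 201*358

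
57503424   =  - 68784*( - 836)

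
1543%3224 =1543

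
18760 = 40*469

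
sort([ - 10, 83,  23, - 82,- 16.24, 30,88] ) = [ - 82, - 16.24, - 10, 23, 30, 83, 88]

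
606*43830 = 26560980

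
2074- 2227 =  - 153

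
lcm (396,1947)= 23364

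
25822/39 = 25822/39 =662.10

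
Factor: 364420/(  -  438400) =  - 133/160= -  2^( - 5)*5^ ( - 1)* 7^1 * 19^1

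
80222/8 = 10027 + 3/4 =10027.75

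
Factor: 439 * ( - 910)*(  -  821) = 2^1*5^1*7^1*13^1*439^1 * 821^1  =  327981290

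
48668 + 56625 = 105293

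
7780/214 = 36 + 38/107  =  36.36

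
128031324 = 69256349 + 58774975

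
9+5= 14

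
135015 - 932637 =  - 797622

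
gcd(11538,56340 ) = 18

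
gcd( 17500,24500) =3500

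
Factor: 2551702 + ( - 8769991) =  - 6218289 = - 3^4*7^1*11^1*997^1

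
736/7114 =368/3557 =0.10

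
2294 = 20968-18674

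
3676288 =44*83552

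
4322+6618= 10940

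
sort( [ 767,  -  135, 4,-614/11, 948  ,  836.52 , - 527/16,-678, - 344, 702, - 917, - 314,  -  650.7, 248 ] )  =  [ - 917, - 678 ,  -  650.7, - 344, - 314, - 135,  -  614/11, - 527/16, 4, 248 , 702,  767,  836.52, 948] 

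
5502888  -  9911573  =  -4408685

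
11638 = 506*23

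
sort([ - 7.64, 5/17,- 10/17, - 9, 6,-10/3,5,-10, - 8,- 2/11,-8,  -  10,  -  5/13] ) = [-10, - 10, - 9 , - 8, - 8, - 7.64, - 10/3, - 10/17, - 5/13, - 2/11,5/17,5, 6]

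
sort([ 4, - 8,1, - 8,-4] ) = [ - 8, - 8, - 4,  1,4]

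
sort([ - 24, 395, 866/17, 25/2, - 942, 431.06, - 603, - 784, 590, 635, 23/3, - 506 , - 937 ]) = [ - 942, - 937,-784 ,-603, -506, - 24,23/3,25/2, 866/17,  395, 431.06,  590,635 ] 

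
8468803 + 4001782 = 12470585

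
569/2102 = 569/2102 = 0.27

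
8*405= 3240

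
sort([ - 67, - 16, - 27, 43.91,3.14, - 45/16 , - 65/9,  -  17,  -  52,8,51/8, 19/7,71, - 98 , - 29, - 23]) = [ - 98,-67, - 52, - 29 ,-27, - 23, - 17, - 16,-65/9, - 45/16,19/7,3.14, 51/8,  8, 43.91,71] 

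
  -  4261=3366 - 7627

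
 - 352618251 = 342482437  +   - 695100688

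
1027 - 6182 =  - 5155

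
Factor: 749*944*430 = 2^5*5^1*7^1*43^1*59^1*107^1 = 304034080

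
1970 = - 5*( - 394) 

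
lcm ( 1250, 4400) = 110000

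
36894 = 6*6149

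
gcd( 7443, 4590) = 9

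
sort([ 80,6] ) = [ 6, 80]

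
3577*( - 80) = -286160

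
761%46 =25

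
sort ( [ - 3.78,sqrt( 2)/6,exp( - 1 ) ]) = [ - 3.78,sqrt( 2 )/6, exp( - 1) ] 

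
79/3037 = 79/3037 = 0.03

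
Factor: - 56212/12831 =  - 92/21 = - 2^2*3^(-1)*7^(-1)*23^1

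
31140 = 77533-46393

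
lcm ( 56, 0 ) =0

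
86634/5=17326+ 4/5  =  17326.80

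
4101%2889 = 1212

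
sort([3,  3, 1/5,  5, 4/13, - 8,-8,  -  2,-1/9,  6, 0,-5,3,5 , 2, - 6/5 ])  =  [ - 8,  -  8, - 5, - 2,-6/5, - 1/9,  0, 1/5,  4/13, 2,3,3,3,5, 5,6]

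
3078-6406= - 3328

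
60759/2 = 30379+1/2 = 30379.50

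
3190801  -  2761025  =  429776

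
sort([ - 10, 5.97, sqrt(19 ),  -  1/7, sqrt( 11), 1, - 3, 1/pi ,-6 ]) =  [ - 10, - 6, - 3,  -  1/7,  1/pi , 1, sqrt( 11 ),sqrt(19),  5.97]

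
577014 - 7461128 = -6884114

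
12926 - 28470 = -15544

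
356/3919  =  356/3919 = 0.09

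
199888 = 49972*4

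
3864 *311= 1201704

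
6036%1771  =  723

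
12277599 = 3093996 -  - 9183603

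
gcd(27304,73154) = 2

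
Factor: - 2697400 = - 2^3 * 5^2*13487^1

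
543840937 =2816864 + 541024073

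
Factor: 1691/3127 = 19^1*53^(-1)*59^( - 1)*89^1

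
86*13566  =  1166676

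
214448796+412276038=626724834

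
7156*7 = 50092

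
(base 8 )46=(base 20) 1I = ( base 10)38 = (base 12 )32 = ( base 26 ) 1C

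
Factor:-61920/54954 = -2^4*5^1*71^( - 1 ) = - 80/71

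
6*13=78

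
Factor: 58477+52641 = 111118 = 2^1* 7^1*7937^1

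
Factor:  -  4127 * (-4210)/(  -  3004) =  - 8687335/1502 = - 2^( - 1)*5^1 * 421^1*751^( - 1)*4127^1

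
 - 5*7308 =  - 36540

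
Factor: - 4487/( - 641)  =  7 = 7^1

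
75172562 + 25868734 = 101041296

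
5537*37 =204869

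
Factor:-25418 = -2^1*71^1*179^1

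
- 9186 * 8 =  - 73488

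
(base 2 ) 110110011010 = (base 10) 3482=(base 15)1072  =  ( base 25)5e7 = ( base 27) 4kq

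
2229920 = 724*3080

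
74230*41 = 3043430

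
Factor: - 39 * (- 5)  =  195  =  3^1 * 5^1*13^1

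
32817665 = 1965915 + 30851750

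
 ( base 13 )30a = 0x205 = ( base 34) F7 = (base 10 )517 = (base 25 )kh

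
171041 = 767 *223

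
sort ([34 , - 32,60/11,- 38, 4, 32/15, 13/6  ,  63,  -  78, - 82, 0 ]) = [-82,  -  78, - 38, - 32,0, 32/15,13/6,4,60/11,34,63] 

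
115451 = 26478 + 88973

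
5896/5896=1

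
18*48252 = 868536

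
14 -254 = -240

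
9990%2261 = 946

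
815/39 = 815/39 = 20.90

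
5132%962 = 322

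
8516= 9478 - 962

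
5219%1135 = 679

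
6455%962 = 683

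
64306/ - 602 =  - 107 + 54/301= -106.82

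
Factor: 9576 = 2^3*3^2*7^1*19^1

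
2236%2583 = 2236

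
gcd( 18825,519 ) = 3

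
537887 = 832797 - 294910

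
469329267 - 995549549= - 526220282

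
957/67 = 14 + 19/67 = 14.28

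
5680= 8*710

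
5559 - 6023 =-464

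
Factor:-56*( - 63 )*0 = 0 = 0^1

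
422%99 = 26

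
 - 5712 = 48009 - 53721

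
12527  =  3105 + 9422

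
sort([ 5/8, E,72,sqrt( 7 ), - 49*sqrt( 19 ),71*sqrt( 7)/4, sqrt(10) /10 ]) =[ - 49*sqrt(19 ),sqrt(10) /10,5/8,sqrt ( 7),E,  71* sqrt(7)/4,72] 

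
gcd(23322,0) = 23322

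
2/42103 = 2/42103 = 0.00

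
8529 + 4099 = 12628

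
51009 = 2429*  21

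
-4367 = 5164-9531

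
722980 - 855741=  - 132761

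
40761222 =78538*519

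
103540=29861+73679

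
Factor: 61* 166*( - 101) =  - 1022726 = -2^1*61^1*83^1*101^1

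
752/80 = 47/5 = 9.40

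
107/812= 107/812 = 0.13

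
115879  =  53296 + 62583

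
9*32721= 294489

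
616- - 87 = 703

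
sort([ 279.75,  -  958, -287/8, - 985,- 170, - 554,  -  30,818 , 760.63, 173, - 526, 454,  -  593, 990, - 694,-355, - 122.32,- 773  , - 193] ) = [ - 985,- 958, - 773, - 694,-593,-554, - 526,-355, -193, - 170, - 122.32, - 287/8,  -  30, 173,279.75,454,760.63, 818,990 ] 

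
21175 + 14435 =35610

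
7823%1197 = 641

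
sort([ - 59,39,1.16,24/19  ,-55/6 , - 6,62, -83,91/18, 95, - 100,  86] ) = [ - 100, -83,  -  59,-55/6, - 6,1.16,24/19,91/18 , 39,62, 86,95 ] 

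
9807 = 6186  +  3621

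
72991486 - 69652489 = 3338997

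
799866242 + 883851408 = 1683717650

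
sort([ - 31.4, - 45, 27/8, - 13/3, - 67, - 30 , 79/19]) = [  -  67,-45, - 31.4, - 30,-13/3,27/8, 79/19 ] 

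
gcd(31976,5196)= 4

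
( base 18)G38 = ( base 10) 5246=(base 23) 9L2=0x147E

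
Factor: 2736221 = 2736221^1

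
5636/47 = 5636/47= 119.91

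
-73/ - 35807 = 73/35807 = 0.00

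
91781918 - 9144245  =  82637673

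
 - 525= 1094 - 1619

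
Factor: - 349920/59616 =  -3^3* 5^1*23^ ( - 1 )  =  - 135/23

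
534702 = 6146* 87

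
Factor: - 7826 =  - 2^1 * 7^1*13^1*43^1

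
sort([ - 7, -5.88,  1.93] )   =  [ - 7, - 5.88,1.93] 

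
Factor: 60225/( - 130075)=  - 3^1*11^( - 1)*43^(-1)*73^1 = - 219/473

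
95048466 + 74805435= 169853901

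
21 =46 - 25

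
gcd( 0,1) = 1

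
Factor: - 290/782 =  - 145/391= - 5^1*17^( - 1 )*23^( - 1) * 29^1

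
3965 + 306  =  4271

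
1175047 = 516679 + 658368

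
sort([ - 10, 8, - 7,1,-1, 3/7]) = [ - 10 , - 7, - 1, 3/7, 1, 8] 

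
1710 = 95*18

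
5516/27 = 5516/27 = 204.30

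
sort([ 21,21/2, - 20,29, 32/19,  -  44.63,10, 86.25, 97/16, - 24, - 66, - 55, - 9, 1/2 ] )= [- 66 ,  -  55, - 44.63,-24, - 20, - 9, 1/2, 32/19,  97/16, 10,  21/2, 21, 29, 86.25 ] 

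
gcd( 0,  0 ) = 0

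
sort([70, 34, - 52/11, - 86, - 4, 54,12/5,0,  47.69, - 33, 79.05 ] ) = [ - 86, - 33, - 52/11, - 4, 0,12/5,34 , 47.69,54 , 70, 79.05]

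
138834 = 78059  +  60775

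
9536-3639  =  5897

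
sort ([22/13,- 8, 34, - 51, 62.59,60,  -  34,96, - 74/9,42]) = [ - 51, - 34, - 74/9, - 8,22/13, 34, 42,60,62.59, 96]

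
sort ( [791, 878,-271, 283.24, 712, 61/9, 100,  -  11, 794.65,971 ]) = [  -  271 ,  -  11 , 61/9 , 100, 283.24,712, 791,794.65, 878,971 ]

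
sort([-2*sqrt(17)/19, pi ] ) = [-2*sqrt( 17 )/19,pi ] 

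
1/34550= 1/34550 = 0.00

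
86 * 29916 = 2572776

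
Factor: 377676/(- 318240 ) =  - 807/680 = -2^ ( - 3 )*3^1*5^( - 1)*17^( - 1 )*269^1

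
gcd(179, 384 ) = 1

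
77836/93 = 836+88/93=836.95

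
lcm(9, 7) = 63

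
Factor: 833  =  7^2*17^1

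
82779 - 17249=65530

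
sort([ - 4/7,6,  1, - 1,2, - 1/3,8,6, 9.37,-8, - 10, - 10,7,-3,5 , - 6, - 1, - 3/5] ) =[-10,-10, - 8,-6, - 3, - 1, - 1, - 3/5, - 4/7, - 1/3,1, 2,5 , 6,6,7,8,9.37] 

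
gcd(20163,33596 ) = 1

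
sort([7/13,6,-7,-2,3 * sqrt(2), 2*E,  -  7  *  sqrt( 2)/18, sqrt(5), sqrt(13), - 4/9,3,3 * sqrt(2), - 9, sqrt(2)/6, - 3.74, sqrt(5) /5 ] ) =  [ - 9, - 7, - 3.74, - 2, - 7 * sqrt(2)/18,-4/9, sqrt( 2 )/6, sqrt( 5)/5,7/13, sqrt(5 ),3, sqrt (13 ), 3*sqrt(2 ), 3*sqrt( 2 ),  2  *  E , 6 ]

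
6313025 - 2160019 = 4153006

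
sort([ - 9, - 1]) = [ - 9, - 1] 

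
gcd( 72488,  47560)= 328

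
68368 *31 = 2119408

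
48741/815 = 48741/815 = 59.80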